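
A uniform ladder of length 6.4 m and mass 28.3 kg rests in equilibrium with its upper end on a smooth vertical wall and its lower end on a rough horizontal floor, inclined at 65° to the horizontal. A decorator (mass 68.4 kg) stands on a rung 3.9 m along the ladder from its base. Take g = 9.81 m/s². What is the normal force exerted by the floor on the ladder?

ΣF_y = 0: N_floor = 28.3×9.81 + 68.4×9.81 = 948.63 N.

N_floor ≈ 949 N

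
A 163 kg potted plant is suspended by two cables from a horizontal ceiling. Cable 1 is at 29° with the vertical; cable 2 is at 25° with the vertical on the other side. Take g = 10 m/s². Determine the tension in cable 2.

T_2 ≈ 977 N

Angles from the horizontal: cable 1 is 90° − 29° = 61°, cable 2 is 90° − 25° = 65°.
Weight W = 163 × 10 = 1630 N acts straight down.
Horizontal: T_1 cos 61° = T_2 cos 65°  →  T_1 = 0.8717 T_2.
Vertical: T_1 sin 61° + T_2 sin 65° = 1630.
Substituting the horizontal relation into the vertical equation gives 1.669 T_2 = 1630, so T_2 = 976.8 N.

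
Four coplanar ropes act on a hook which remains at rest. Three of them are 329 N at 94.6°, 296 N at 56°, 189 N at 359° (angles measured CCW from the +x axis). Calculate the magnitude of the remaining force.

F ≈ 658 N

Sum the known components: ΣF_x = 328.1 N, ΣF_y = 570 N.
For equilibrium the remaining force must supply (−ΣF_x, −ΣF_y) = (-328.1, -570) N.
Magnitude = √((-328.1)² + (-570)²) = 657.7 N; direction = atan2(-570, -328.1) = 240.1°.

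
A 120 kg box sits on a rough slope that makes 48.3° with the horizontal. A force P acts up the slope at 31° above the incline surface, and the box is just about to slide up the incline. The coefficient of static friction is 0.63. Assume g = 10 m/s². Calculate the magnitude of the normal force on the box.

N ≈ 189 N

On the verge of sliding up the incline, friction equals μN and acts down the slope.
Perpendicular: N + P sin 31° = W cos 48.3° = 798.3 N.
Along incline: P cos 31° = W sin 48.3° + μN  with W sin 48.3° = 896 N.
Solving the pair for P and N: P = 1184 N, N = 188.6 N (and f = μN = 118.8 N).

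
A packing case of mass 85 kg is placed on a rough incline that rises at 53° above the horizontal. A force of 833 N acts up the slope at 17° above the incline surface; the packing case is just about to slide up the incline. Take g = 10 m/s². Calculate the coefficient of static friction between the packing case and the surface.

μ ≈ 0.439

On the verge of sliding up the incline, friction is at its maximum μN and acts down the slope.
Perpendicular to incline: N = W cos 53° − P sin 17° = 511.5 − 243.5 = 268 N.
Along incline: P cos 17° − μN = W sin 53° → μ = −(W sin 53° − P cos 17°) / N = 0.4394.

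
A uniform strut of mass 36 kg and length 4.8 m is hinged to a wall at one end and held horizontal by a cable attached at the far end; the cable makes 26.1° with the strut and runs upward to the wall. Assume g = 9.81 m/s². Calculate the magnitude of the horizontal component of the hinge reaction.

Take torques about the hinge: T sin 26.1° · 4.8 = 36×9.81×2.4 = 847.58 N·m.
So T = 847.58 / (0.4399 × 4.8) = 401.37 N.
ΣF_x = 0: H_x = T cos 26.1° = 360.44 N.

H_x ≈ 360 N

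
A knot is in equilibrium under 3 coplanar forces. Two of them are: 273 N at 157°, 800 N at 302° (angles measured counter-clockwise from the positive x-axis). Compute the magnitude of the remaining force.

F ≈ 597 N

Sum the known components: ΣF_x = 172.6 N, ΣF_y = -571.8 N.
For equilibrium the remaining force must supply (−ΣF_x, −ΣF_y) = (-172.6, 571.8) N.
Magnitude = √((-172.6)² + (571.8)²) = 597.3 N; direction = atan2(571.8, -172.6) = 106.8°.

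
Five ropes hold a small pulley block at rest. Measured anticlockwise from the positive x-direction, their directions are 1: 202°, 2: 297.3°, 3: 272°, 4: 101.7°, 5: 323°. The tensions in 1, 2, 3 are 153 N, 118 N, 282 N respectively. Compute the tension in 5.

T_5 ≈ 252 N

Resolve: ΣF_x = 153 cos 202° + 118 cos 297.3° + 282 cos 272° + T_4 cos 101.7° + T_5 cos 323° = 0.
        ΣF_y = 153 sin 202° + 118 sin 297.3° + 282 sin 272° + T_4 sin 101.7° + T_5 sin 323° = 0.
The known terms sum to (-77.9, -444) N, so -0.2028 T_4 + 0.7986 T_5 = 77.9 and 0.9792 T_4 − 0.6018 T_5 = 444.
Solving simultaneously: T_4 = 608.3 N, T_5 = 252 N.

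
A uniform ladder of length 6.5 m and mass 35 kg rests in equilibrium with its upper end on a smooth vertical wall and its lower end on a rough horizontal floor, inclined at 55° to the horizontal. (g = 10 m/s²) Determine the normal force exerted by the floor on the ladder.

N_floor ≈ 350 N

ΣF_y = 0: N_floor = 35×10 = 350 N.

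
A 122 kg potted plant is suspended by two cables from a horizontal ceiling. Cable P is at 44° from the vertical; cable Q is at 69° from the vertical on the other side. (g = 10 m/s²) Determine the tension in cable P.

T_P ≈ 1240 N

Angles from the horizontal: cable P is 90° − 44° = 46°, cable Q is 90° − 69° = 21°.
Weight W = 122 × 10 = 1220 N acts straight down.
Horizontal: T_P cos 46° = T_Q cos 21°  →  T_Q = 0.7441 T_P.
Vertical: T_P sin 46° + T_Q sin 21° = 1220.
Substituting the horizontal relation into the vertical equation gives 0.986 T_P = 1220, so T_P = 1237 N.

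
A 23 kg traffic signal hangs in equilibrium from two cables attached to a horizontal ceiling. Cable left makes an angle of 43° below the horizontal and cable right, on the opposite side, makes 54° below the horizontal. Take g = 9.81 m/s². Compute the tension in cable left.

Weight W = 23 × 9.81 = 225.6 N acts straight down.
Horizontal: T_left cos 43° = T_right cos 54°  →  T_right = 1.244 T_left.
Vertical: T_left sin 43° + T_right sin 54° = 225.6.
Substituting the horizontal relation into the vertical equation gives 1.689 T_left = 225.6, so T_left = 133.6 N.

T_left ≈ 134 N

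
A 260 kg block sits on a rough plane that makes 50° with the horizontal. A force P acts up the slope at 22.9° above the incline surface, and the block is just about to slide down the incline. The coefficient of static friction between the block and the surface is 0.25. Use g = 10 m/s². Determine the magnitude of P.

P ≈ 1910 N

On the verge of sliding down the incline, friction equals μN and acts up the slope.
Perpendicular: N + P sin 22.9° = W cos 50° = 1671 N.
Along incline: P cos 22.9° + μN = W sin 50° with W sin 50° = 1992 N.
Solving the pair for P and N: P = 1910 N, N = 927.9 N (and f = μN = 232 N).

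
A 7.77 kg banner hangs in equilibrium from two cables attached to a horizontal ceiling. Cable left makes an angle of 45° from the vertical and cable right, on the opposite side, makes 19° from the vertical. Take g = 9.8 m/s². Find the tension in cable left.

T_left ≈ 27.6 N

Angles from the horizontal: cable left is 90° − 45° = 45°, cable right is 90° − 19° = 71°.
Weight W = 7.77 × 9.8 = 76.15 N acts straight down.
Horizontal: T_left cos 45° = T_right cos 71°  →  T_right = 2.172 T_left.
Vertical: T_left sin 45° + T_right sin 71° = 76.15.
Substituting the horizontal relation into the vertical equation gives 2.761 T_left = 76.15, so T_left = 27.58 N.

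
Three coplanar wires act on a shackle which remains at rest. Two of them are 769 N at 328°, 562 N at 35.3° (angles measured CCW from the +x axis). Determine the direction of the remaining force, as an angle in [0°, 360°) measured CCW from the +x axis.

θ ≈ 176°

Sum the known components: ΣF_x = 1111 N, ΣF_y = -82.75 N.
For equilibrium the remaining force must supply (−ΣF_x, −ΣF_y) = (-1111, 82.75) N.
Magnitude = √((-1111)² + (82.75)²) = 1114 N; direction = atan2(82.75, -1111) = 175.7°.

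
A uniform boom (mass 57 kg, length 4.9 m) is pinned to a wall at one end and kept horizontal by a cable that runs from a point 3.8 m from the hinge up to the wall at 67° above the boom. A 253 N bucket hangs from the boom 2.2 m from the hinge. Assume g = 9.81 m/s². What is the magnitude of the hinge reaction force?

Take torques about the hinge: T sin 67° · 3.8 = 57×9.81×2.45 + 253×2.2 = 1926.6 N·m.
So T = 1926.6 / (0.9205 × 3.8) = 550.78 N.
ΣF_x = 0: H_x = T cos 67° = 215.2 N.
ΣF_y = 0: H_y = (57×9.81 + 253) − T sin 67° = 812.17 − 506.99 = 305.18 N.
|H| = √(H_x² + H_y²) = √((215.2)² + (305.18)²) = 373.43 N.

|H| ≈ 373 N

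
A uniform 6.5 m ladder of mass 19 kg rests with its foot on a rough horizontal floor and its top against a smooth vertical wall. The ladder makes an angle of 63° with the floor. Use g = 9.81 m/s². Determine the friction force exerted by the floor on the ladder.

Torques about the foot: N_wall · 6.5 sin 63° = 19×9.81×3.25 cos 63° → N_wall = 47.485 N.
ΣF_x = 0: f_floor = N_wall = 47.485 N.

f ≈ 47.5 N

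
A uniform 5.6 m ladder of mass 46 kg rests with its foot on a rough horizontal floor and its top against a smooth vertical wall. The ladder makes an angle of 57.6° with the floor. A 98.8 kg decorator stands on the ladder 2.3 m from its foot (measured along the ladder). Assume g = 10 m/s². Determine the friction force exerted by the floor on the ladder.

f ≈ 403 N

Torques about the foot: N_wall · 5.6 sin 57.6° = 46×10×2.8 cos 57.6° + 98.8×10×2.3 cos 57.6° → N_wall = 403.48 N.
ΣF_x = 0: f_floor = N_wall = 403.48 N.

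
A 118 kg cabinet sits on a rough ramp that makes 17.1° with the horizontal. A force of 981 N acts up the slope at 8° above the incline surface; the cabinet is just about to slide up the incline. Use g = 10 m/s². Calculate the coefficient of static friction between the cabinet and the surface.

On the verge of sliding up the incline, friction is at its maximum μN and acts down the slope.
Perpendicular to incline: N = W cos 17.1° − P sin 8° = 1128 − 136.5 = 991.3 N.
Along incline: P cos 8° − μN = W sin 17.1° → μ = −(W sin 17.1° − P cos 8°) / N = 0.63.

μ ≈ 0.630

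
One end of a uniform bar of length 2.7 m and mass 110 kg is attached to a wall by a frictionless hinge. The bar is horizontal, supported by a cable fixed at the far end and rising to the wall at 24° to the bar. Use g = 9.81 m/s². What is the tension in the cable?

Take torques about the hinge: T sin 24° · 2.7 = 110×9.81×1.35 = 1456.8 N·m.
So T = 1456.8 / (0.4067 × 2.7) = 1326.5 N.

T ≈ 1330 N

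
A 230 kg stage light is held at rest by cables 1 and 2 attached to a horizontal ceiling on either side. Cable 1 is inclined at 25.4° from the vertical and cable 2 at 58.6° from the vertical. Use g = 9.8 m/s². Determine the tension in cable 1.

Angles from the horizontal: cable 1 is 90° − 25.4° = 64.6°, cable 2 is 90° − 58.6° = 31.4°.
Weight W = 230 × 9.8 = 2254 N acts straight down.
Horizontal: T_1 cos 64.6° = T_2 cos 31.4°  →  T_2 = 0.5025 T_1.
Vertical: T_1 sin 64.6° + T_2 sin 31.4° = 2254.
Substituting the horizontal relation into the vertical equation gives 1.165 T_1 = 2254, so T_1 = 1935 N.

T_1 ≈ 1930 N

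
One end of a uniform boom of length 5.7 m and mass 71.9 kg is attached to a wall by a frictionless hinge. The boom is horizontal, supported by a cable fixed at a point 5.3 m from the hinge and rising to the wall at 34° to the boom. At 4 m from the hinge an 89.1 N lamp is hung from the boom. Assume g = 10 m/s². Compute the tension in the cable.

T ≈ 812 N

Take torques about the hinge: T sin 34° · 5.3 = 71.9×10×2.85 + 89.1×4 = 2405.6 N·m.
So T = 2405.6 / (0.5592 × 5.3) = 811.67 N.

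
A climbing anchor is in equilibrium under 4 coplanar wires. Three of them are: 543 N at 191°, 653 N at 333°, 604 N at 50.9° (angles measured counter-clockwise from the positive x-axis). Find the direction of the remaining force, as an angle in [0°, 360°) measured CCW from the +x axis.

Sum the known components: ΣF_x = 429.7 N, ΣF_y = 68.67 N.
For equilibrium the remaining force must supply (−ΣF_x, −ΣF_y) = (-429.7, -68.67) N.
Magnitude = √((-429.7)² + (-68.67)²) = 435.2 N; direction = atan2(-68.67, -429.7) = 189.1°.

θ ≈ 189°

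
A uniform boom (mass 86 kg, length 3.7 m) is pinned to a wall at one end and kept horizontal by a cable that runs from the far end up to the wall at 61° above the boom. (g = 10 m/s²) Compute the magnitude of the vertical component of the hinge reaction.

|H_y| ≈ 430 N

Take torques about the hinge: T sin 61° · 3.7 = 86×10×1.85 = 1591 N·m.
So T = 1591 / (0.8746 × 3.7) = 491.64 N.
ΣF_y = 0: H_y = (86×10) − T sin 61° = 860 − 430 = 430 N.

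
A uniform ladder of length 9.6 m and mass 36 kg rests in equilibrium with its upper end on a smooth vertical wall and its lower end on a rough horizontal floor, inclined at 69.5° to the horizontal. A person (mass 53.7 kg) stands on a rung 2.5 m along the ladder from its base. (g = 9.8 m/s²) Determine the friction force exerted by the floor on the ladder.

f ≈ 117 N

Torques about the foot: N_wall · 9.6 sin 69.5° = 36×9.8×4.8 cos 69.5° + 53.7×9.8×2.5 cos 69.5° → N_wall = 117.19 N.
ΣF_x = 0: f_floor = N_wall = 117.19 N.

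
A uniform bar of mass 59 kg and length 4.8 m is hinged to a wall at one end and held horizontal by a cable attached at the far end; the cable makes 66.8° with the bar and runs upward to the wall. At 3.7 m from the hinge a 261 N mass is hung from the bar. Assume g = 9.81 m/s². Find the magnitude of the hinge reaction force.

|H| ≈ 408 N

Take torques about the hinge: T sin 66.8° · 4.8 = 59×9.81×2.4 + 261×3.7 = 2354.8 N·m.
So T = 2354.8 / (0.9191 × 4.8) = 533.74 N.
ΣF_x = 0: H_x = T cos 66.8° = 210.26 N.
ΣF_y = 0: H_y = (59×9.81 + 261) − T sin 66.8° = 839.79 − 490.58 = 349.21 N.
|H| = √(H_x² + H_y²) = √((210.26)² + (349.21)²) = 407.62 N.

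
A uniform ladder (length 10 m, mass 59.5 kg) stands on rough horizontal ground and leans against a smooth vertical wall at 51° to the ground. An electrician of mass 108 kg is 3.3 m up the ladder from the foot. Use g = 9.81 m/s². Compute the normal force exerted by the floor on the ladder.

ΣF_y = 0: N_floor = 59.5×9.81 + 108×9.81 = 1643.2 N.

N_floor ≈ 1640 N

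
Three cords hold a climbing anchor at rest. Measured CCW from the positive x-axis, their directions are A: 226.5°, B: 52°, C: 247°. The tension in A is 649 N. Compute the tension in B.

Resolve: ΣF_x = 649 cos 226.5° + T_B cos 52° + T_C cos 247° = 0.
        ΣF_y = 649 sin 226.5° + T_B sin 52° + T_C sin 247° = 0.
The known terms sum to (-446.7, -470.8) N, so 0.6157 T_B − 0.3907 T_C = 446.7 and 0.7880 T_B − 0.9205 T_C = 470.8.
Solving simultaneously: T_B = 878.2 N, T_C = 240.3 N.

T_B ≈ 878 N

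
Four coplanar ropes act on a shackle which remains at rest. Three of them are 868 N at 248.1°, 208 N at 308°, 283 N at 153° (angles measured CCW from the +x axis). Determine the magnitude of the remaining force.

Sum the known components: ΣF_x = -447.9 N, ΣF_y = -840.8 N.
For equilibrium the remaining force must supply (−ΣF_x, −ΣF_y) = (447.9, 840.8) N.
Magnitude = √((447.9)² + (840.8)²) = 952.6 N; direction = atan2(840.8, 447.9) = 62.0°.

F ≈ 953 N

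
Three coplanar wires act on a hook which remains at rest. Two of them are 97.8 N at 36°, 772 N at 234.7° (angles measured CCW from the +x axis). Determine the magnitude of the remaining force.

Sum the known components: ΣF_x = -367 N, ΣF_y = -572.6 N.
For equilibrium the remaining force must supply (−ΣF_x, −ΣF_y) = (367, 572.6) N.
Magnitude = √((367)² + (572.6)²) = 680.1 N; direction = atan2(572.6, 367) = 57.3°.

F ≈ 680 N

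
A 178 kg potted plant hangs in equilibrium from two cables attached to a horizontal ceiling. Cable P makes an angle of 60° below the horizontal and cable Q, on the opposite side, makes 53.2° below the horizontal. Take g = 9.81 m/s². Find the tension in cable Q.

T_Q ≈ 950 N

Weight W = 178 × 9.81 = 1746 N acts straight down.
Horizontal: T_P cos 60° = T_Q cos 53.2°  →  T_P = 1.198 T_Q.
Vertical: T_P sin 60° + T_Q sin 53.2° = 1746.
Substituting the horizontal relation into the vertical equation gives 1.838 T_Q = 1746, so T_Q = 949.9 N.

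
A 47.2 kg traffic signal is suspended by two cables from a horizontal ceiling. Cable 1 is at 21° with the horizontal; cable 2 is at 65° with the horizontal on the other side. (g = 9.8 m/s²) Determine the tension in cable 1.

Weight W = 47.2 × 9.8 = 462.6 N acts straight down.
Horizontal: T_1 cos 21° = T_2 cos 65°  →  T_2 = 2.209 T_1.
Vertical: T_1 sin 21° + T_2 sin 65° = 462.6.
Substituting the horizontal relation into the vertical equation gives 2.36 T_1 = 462.6, so T_1 = 196 N.

T_1 ≈ 196 N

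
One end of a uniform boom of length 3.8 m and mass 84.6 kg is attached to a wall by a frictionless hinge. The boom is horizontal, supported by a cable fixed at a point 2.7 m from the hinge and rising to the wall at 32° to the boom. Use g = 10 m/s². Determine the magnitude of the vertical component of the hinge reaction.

|H_y| ≈ 251 N

Take torques about the hinge: T sin 32° · 2.7 = 84.6×10×1.9 = 1607.4 N·m.
So T = 1607.4 / (0.5299 × 2.7) = 1123.4 N.
ΣF_y = 0: H_y = (84.6×10) − T sin 32° = 846 − 595.33 = 250.67 N.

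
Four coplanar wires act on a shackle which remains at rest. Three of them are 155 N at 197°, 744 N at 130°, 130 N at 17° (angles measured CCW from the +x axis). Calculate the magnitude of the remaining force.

Sum the known components: ΣF_x = -502.1 N, ΣF_y = 562.6 N.
For equilibrium the remaining force must supply (−ΣF_x, −ΣF_y) = (502.1, -562.6) N.
Magnitude = √((502.1)² + (-562.6)²) = 754.1 N; direction = atan2(-562.6, 502.1) = 311.7°.

F ≈ 754 N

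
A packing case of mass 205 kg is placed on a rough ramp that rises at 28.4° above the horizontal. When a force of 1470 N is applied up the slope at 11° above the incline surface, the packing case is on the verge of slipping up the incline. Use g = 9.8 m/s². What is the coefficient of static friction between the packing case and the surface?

μ ≈ 0.328

On the verge of sliding up the incline, friction is at its maximum μN and acts down the slope.
Perpendicular to incline: N = W cos 28.4° − P sin 11° = 1767 − 280.5 = 1487 N.
Along incline: P cos 11° − μN = W sin 28.4° → μ = −(W sin 28.4° − P cos 11°) / N = 0.3279.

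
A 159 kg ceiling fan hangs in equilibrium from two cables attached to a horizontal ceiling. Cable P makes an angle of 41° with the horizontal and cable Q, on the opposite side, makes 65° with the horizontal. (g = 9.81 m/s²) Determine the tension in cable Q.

T_Q ≈ 1220 N

Weight W = 159 × 9.81 = 1560 N acts straight down.
Horizontal: T_P cos 41° = T_Q cos 65°  →  T_P = 0.56 T_Q.
Vertical: T_P sin 41° + T_Q sin 65° = 1560.
Substituting the horizontal relation into the vertical equation gives 1.274 T_Q = 1560, so T_Q = 1225 N.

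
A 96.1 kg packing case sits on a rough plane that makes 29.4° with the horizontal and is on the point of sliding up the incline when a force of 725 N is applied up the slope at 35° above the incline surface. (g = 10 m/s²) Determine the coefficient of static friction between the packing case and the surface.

μ ≈ 0.290

On the verge of sliding up the incline, friction is at its maximum μN and acts down the slope.
Perpendicular to incline: N = W cos 29.4° − P sin 35° = 837.2 − 415.8 = 421.4 N.
Along incline: P cos 35° − μN = W sin 29.4° → μ = −(W sin 29.4° − P cos 35°) / N = 0.2898.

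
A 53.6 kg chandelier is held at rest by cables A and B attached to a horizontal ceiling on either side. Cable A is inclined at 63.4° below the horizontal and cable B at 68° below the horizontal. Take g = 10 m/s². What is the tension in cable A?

Weight W = 53.6 × 10 = 536 N acts straight down.
Horizontal: T_A cos 63.4° = T_B cos 68°  →  T_B = 1.195 T_A.
Vertical: T_A sin 63.4° + T_B sin 68° = 536.
Substituting the horizontal relation into the vertical equation gives 2.002 T_A = 536, so T_A = 267.7 N.

T_A ≈ 268 N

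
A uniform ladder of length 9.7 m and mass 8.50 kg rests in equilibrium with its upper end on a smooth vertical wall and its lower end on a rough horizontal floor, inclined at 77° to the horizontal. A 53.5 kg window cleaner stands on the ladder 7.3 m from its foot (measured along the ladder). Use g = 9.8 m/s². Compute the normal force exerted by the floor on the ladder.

ΣF_y = 0: N_floor = 8.50×9.8 + 53.5×9.8 = 607.6 N.

N_floor ≈ 608 N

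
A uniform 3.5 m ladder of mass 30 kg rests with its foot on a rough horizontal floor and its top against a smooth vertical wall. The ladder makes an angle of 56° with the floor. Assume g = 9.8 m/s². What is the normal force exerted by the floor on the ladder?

ΣF_y = 0: N_floor = 30×9.8 = 294 N.

N_floor ≈ 294 N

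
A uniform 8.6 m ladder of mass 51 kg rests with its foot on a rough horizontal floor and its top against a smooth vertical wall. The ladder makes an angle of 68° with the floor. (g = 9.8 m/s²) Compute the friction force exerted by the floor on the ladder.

f ≈ 101 N

Torques about the foot: N_wall · 8.6 sin 68° = 51×9.8×4.3 cos 68° → N_wall = 100.97 N.
ΣF_x = 0: f_floor = N_wall = 100.97 N.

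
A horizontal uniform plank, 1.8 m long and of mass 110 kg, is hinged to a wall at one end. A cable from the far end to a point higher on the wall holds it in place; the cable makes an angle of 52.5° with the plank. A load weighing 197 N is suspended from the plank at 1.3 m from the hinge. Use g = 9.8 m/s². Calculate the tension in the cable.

T ≈ 859 N

Take torques about the hinge: T sin 52.5° · 1.8 = 110×9.8×0.9 + 197×1.3 = 1226.3 N·m.
So T = 1226.3 / (0.7934 × 1.8) = 858.73 N.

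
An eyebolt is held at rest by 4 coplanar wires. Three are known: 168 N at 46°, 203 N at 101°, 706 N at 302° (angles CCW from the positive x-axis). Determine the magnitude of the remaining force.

Sum the known components: ΣF_x = 452.1 N, ΣF_y = -278.6 N.
For equilibrium the remaining force must supply (−ΣF_x, −ΣF_y) = (-452.1, 278.6) N.
Magnitude = √((-452.1)² + (278.6)²) = 531 N; direction = atan2(278.6, -452.1) = 148.4°.

F ≈ 531 N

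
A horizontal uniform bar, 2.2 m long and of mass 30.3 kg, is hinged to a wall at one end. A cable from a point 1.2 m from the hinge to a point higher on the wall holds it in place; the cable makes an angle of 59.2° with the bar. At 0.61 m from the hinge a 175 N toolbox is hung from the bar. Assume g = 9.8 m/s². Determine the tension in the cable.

Take torques about the hinge: T sin 59.2° · 1.2 = 30.3×9.8×1.1 + 175×0.61 = 433.38 N·m.
So T = 433.38 / (0.8590 × 1.2) = 420.45 N.

T ≈ 420 N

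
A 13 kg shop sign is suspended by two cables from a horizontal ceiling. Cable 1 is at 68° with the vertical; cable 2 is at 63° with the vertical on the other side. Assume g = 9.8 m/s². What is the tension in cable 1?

T_1 ≈ 150 N

Angles from the horizontal: cable 1 is 90° − 68° = 22°, cable 2 is 90° − 63° = 27°.
Weight W = 13 × 9.8 = 127.4 N acts straight down.
Horizontal: T_1 cos 22° = T_2 cos 27°  →  T_2 = 1.041 T_1.
Vertical: T_1 sin 22° + T_2 sin 27° = 127.4.
Substituting the horizontal relation into the vertical equation gives 0.847 T_1 = 127.4, so T_1 = 150.4 N.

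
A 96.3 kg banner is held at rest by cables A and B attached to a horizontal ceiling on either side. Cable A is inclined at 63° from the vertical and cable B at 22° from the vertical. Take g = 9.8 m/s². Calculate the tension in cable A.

Angles from the horizontal: cable A is 90° − 63° = 27°, cable B is 90° − 22° = 68°.
Weight W = 96.3 × 9.8 = 943.7 N acts straight down.
Horizontal: T_A cos 27° = T_B cos 68°  →  T_B = 2.379 T_A.
Vertical: T_A sin 27° + T_B sin 68° = 943.7.
Substituting the horizontal relation into the vertical equation gives 2.659 T_A = 943.7, so T_A = 354.9 N.

T_A ≈ 355 N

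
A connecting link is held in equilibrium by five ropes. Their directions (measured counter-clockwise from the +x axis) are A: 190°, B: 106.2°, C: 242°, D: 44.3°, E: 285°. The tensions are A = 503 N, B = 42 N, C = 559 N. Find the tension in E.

Resolve: ΣF_x = 503 cos 190° + 42 cos 106.2° + 559 cos 242° + T_D cos 44.3° + T_E cos 285° = 0.
        ΣF_y = 503 sin 190° + 42 sin 106.2° + 559 sin 242° + T_D sin 44.3° + T_E sin 285° = 0.
The known terms sum to (-769.5, -540.6) N, so 0.7157 T_D + 0.2588 T_E = 769.5 and 0.6984 T_D − 0.9659 T_E = 540.6.
Solving simultaneously: T_D = 1013 N, T_E = 172.6 N.

T_E ≈ 173 N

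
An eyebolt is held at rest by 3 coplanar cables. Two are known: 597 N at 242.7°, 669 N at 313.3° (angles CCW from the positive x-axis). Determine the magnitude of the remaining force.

F ≈ 1030 N

Sum the known components: ΣF_x = 185 N, ΣF_y = -1017 N.
For equilibrium the remaining force must supply (−ΣF_x, −ΣF_y) = (-185, 1017) N.
Magnitude = √((-185)² + (1017)²) = 1034 N; direction = atan2(1017, -185) = 100.3°.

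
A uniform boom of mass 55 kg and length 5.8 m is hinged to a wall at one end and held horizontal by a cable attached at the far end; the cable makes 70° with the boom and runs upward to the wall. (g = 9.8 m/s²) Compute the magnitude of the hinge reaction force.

|H| ≈ 287 N

Take torques about the hinge: T sin 70° · 5.8 = 55×9.8×2.9 = 1563.1 N·m.
So T = 1563.1 / (0.9397 × 5.8) = 286.8 N.
ΣF_x = 0: H_x = T cos 70° = 98.09 N.
ΣF_y = 0: H_y = (55×9.8) − T sin 70° = 539 − 269.5 = 269.5 N.
|H| = √(H_x² + H_y²) = √((98.09)² + (269.5)²) = 286.8 N.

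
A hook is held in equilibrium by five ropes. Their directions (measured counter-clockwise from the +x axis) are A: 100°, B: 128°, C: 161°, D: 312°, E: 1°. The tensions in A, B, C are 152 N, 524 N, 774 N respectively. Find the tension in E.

Resolve: ΣF_x = 152 cos 100° + 524 cos 128° + 774 cos 161° + T_D cos 312° + T_E cos 1° = 0.
        ΣF_y = 152 sin 100° + 524 sin 128° + 774 sin 161° + T_D sin 312° + T_E sin 1° = 0.
The known terms sum to (-1081, 814.6) N, so 0.6691 T_D + 0.9998 T_E = 1081 and -0.7431 T_D + 0.0175 T_E = -814.6.
Solving simultaneously: T_D = 1104 N, T_E = 342 N.

T_E ≈ 342 N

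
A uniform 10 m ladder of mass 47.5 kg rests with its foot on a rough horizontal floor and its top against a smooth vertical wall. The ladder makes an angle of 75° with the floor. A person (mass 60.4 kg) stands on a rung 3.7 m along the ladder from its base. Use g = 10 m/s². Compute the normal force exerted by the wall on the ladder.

N_wall ≈ 124 N

Torques about the foot: N_wall · 10 sin 75° = 47.5×10×5 cos 75° + 60.4×10×3.7 cos 75° → N_wall = 123.52 N.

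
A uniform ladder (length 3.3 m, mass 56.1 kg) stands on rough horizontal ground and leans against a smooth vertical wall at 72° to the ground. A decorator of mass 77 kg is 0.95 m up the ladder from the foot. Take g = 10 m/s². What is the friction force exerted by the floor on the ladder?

f ≈ 163 N

Torques about the foot: N_wall · 3.3 sin 72° = 56.1×10×1.65 cos 72° + 77×10×0.95 cos 72° → N_wall = 163.16 N.
ΣF_x = 0: f_floor = N_wall = 163.16 N.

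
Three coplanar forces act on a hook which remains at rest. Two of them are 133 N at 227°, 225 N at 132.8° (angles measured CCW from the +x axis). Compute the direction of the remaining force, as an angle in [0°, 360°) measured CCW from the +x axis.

Sum the known components: ΣF_x = -243.6 N, ΣF_y = 67.82 N.
For equilibrium the remaining force must supply (−ΣF_x, −ΣF_y) = (243.6, -67.82) N.
Magnitude = √((243.6)² + (-67.82)²) = 252.8 N; direction = atan2(-67.82, 243.6) = 344.4°.

θ ≈ 344°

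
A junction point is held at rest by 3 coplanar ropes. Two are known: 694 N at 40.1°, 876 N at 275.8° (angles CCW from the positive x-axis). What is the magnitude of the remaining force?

F ≈ 751 N

Sum the known components: ΣF_x = 619.4 N, ΣF_y = -424.5 N.
For equilibrium the remaining force must supply (−ΣF_x, −ΣF_y) = (-619.4, 424.5) N.
Magnitude = √((-619.4)² + (424.5)²) = 750.9 N; direction = atan2(424.5, -619.4) = 145.6°.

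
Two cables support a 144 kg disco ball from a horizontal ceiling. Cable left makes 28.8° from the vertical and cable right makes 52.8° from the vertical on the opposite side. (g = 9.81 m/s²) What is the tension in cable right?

T_right ≈ 688 N

Angles from the horizontal: cable left is 90° − 28.8° = 61.2°, cable right is 90° − 52.8° = 37.2°.
Weight W = 144 × 9.81 = 1413 N acts straight down.
Horizontal: T_left cos 61.2° = T_right cos 37.2°  →  T_left = 1.653 T_right.
Vertical: T_left sin 61.2° + T_right sin 37.2° = 1413.
Substituting the horizontal relation into the vertical equation gives 2.053 T_right = 1413, so T_right = 687.9 N.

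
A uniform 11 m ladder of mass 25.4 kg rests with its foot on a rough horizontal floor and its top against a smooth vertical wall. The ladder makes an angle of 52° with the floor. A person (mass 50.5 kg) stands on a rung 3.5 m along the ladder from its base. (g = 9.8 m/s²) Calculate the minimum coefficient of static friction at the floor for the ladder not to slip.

μ_min ≈ 0.296

ΣF_y = 0: N_floor = 25.4×9.8 + 50.5×9.8 = 743.82 N.
Torques about the foot: N_wall · 11 sin 52° = 25.4×9.8×5.5 cos 52° + 50.5×9.8×3.5 cos 52° → N_wall = 220.27 N.
ΣF_x = 0: f_floor = N_wall = 220.27 N.
μ_min = f_floor / N_floor = 220.27 / 743.82 = 0.2961.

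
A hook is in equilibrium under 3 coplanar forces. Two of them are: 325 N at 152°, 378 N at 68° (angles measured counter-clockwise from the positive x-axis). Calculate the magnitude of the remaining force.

Sum the known components: ΣF_x = -145.4 N, ΣF_y = 503.1 N.
For equilibrium the remaining force must supply (−ΣF_x, −ΣF_y) = (145.4, -503.1) N.
Magnitude = √((145.4)² + (-503.1)²) = 523.6 N; direction = atan2(-503.1, 145.4) = 286.1°.

F ≈ 524 N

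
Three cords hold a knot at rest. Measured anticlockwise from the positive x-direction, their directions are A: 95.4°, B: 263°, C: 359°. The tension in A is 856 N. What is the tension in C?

T_C ≈ 185 N

Resolve: ΣF_x = 856 cos 95.4° + T_B cos 263° + T_C cos 359° = 0.
        ΣF_y = 856 sin 95.4° + T_B sin 263° + T_C sin 359° = 0.
The known terms sum to (-80.56, 852.2) N, so -0.1219 T_B + 0.9998 T_C = 80.56 and -0.9925 T_B − 0.0175 T_C = -852.2.
Solving simultaneously: T_B = 855.4 N, T_C = 184.8 N.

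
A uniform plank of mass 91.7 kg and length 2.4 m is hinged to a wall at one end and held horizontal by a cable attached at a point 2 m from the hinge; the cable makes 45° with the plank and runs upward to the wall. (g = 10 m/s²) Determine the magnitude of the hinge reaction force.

|H| ≈ 661 N

Take torques about the hinge: T sin 45° · 2 = 91.7×10×1.2 = 1100.4 N·m.
So T = 1100.4 / (0.7071 × 2) = 778.1 N.
ΣF_x = 0: H_x = T cos 45° = 550.2 N.
ΣF_y = 0: H_y = (91.7×10) − T sin 45° = 917 − 550.2 = 366.8 N.
|H| = √(H_x² + H_y²) = √((550.2)² + (366.8)²) = 661.26 N.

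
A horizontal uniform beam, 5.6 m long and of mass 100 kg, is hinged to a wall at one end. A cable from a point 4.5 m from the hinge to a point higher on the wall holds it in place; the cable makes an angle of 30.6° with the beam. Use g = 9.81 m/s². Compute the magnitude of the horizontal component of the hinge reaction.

H_x ≈ 1030 N

Take torques about the hinge: T sin 30.6° · 4.5 = 100×9.81×2.8 = 2746.8 N·m.
So T = 2746.8 / (0.5090 × 4.5) = 1199.1 N.
ΣF_x = 0: H_x = T cos 30.6° = 1032.1 N.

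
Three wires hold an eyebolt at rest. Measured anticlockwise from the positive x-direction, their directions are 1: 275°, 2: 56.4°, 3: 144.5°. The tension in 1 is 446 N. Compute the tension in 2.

T_2 ≈ 339 N

Resolve: ΣF_x = 446 cos 275° + T_2 cos 56.4° + T_3 cos 144.5° = 0.
        ΣF_y = 446 sin 275° + T_2 sin 56.4° + T_3 sin 144.5° = 0.
The known terms sum to (38.87, -444.3) N, so 0.5534 T_2 − 0.8141 T_3 = -38.87 and 0.8329 T_2 + 0.5807 T_3 = 444.3.
Solving simultaneously: T_2 = 339.3 N, T_3 = 278.4 N.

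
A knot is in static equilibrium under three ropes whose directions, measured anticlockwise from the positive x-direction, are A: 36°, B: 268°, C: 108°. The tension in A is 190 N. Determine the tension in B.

T_B ≈ 528 N

Resolve: ΣF_x = 190 cos 36° + T_B cos 268° + T_C cos 108° = 0.
        ΣF_y = 190 sin 36° + T_B sin 268° + T_C sin 108° = 0.
The known terms sum to (153.7, 111.7) N, so -0.0349 T_B − 0.3090 T_C = -153.7 and -0.9994 T_B + 0.9511 T_C = -111.7.
Solving simultaneously: T_B = 528.3 N, T_C = 437.8 N.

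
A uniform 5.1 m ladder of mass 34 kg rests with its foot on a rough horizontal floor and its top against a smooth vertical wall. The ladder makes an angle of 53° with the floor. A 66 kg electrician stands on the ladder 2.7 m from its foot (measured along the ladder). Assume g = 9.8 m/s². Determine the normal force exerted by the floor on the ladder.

N_floor ≈ 980 N

ΣF_y = 0: N_floor = 34×9.8 + 66×9.8 = 980 N.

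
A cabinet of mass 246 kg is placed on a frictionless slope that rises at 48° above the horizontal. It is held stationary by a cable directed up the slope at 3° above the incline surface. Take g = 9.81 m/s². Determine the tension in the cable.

Take axes along and perpendicular to the incline. Weight components: W sin 48° = 1793 N down-slope, W cos 48° = 1615 N into the surface.
Along incline: T cos 3° = W sin 48° → T = 1796 N.
Perpendicular: N = W cos 48° − T sin 3° = 1521 N.

T ≈ 1800 N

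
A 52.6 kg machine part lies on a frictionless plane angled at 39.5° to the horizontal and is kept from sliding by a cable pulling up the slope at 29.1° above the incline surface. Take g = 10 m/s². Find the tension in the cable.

T ≈ 383 N

Take axes along and perpendicular to the incline. Weight components: W sin 39.5° = 334.6 N down-slope, W cos 39.5° = 405.9 N into the surface.
Along incline: T cos 29.1° = W sin 39.5° → T = 382.9 N.
Perpendicular: N = W cos 39.5° − T sin 29.1° = 219.7 N.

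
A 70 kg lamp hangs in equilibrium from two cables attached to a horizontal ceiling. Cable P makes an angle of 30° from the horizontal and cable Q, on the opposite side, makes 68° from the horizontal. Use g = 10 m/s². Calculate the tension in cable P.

T_P ≈ 265 N

Weight W = 70 × 10 = 700 N acts straight down.
Horizontal: T_P cos 30° = T_Q cos 68°  →  T_Q = 2.312 T_P.
Vertical: T_P sin 30° + T_Q sin 68° = 700.
Substituting the horizontal relation into the vertical equation gives 2.643 T_P = 700, so T_P = 264.8 N.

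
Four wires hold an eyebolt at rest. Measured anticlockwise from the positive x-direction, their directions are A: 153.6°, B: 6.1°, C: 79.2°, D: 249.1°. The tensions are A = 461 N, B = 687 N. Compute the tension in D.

Resolve: ΣF_x = 461 cos 153.6° + 687 cos 6.1° + T_C cos 79.2° + T_D cos 249.1° = 0.
        ΣF_y = 461 sin 153.6° + 687 sin 6.1° + T_C sin 79.2° + T_D sin 249.1° = 0.
The known terms sum to (270.2, 278) N, so 0.1874 T_C − 0.3567 T_D = -270.2 and 0.9823 T_C − 0.9342 T_D = -278.
Solving simultaneously: T_C = 873.8 N, T_D = 1216 N.

T_D ≈ 1220 N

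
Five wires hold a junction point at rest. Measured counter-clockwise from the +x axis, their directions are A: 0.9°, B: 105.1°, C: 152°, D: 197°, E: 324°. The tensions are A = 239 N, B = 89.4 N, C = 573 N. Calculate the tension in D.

T_D ≈ 150 N

Resolve: ΣF_x = 239 cos 0.9° + 89.4 cos 105.1° + 573 cos 152° + T_D cos 197° + T_E cos 324° = 0.
        ΣF_y = 239 sin 0.9° + 89.4 sin 105.1° + 573 sin 152° + T_D sin 197° + T_E sin 324° = 0.
The known terms sum to (-290.2, 359.1) N, so -0.9563 T_D + 0.8090 T_E = 290.2 and -0.2924 T_D − 0.5878 T_E = -359.1.
Solving simultaneously: T_D = 150.1 N, T_E = 536.2 N.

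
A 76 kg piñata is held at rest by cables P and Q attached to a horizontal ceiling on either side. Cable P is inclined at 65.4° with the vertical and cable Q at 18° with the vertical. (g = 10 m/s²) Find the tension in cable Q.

Angles from the horizontal: cable P is 90° − 65.4° = 24.6°, cable Q is 90° − 18° = 72°.
Weight W = 76 × 10 = 760 N acts straight down.
Horizontal: T_P cos 24.6° = T_Q cos 72°  →  T_P = 0.3399 T_Q.
Vertical: T_P sin 24.6° + T_Q sin 72° = 760.
Substituting the horizontal relation into the vertical equation gives 1.093 T_Q = 760, so T_Q = 695.6 N.

T_Q ≈ 696 N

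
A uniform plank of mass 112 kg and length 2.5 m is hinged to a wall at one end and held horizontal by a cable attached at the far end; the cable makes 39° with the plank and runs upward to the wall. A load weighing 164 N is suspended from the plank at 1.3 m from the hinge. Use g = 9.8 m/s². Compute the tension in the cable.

T ≈ 1010 N

Take torques about the hinge: T sin 39° · 2.5 = 112×9.8×1.25 + 164×1.3 = 1585.2 N·m.
So T = 1585.2 / (0.6293 × 2.5) = 1007.6 N.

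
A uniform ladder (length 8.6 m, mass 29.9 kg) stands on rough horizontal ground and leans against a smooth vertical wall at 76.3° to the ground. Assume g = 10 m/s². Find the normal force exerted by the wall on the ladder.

N_wall ≈ 36.4 N

Torques about the foot: N_wall · 8.6 sin 76.3° = 29.9×10×4.3 cos 76.3° → N_wall = 36.444 N.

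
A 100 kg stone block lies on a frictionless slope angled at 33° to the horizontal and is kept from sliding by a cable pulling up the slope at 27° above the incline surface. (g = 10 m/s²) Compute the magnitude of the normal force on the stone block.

Take axes along and perpendicular to the incline. Weight components: W sin 33° = 544.6 N down-slope, W cos 33° = 838.7 N into the surface.
Along incline: T cos 27° = W sin 33° → T = 611.3 N.
Perpendicular: N = W cos 33° − T sin 27° = 561.2 N.

N ≈ 561 N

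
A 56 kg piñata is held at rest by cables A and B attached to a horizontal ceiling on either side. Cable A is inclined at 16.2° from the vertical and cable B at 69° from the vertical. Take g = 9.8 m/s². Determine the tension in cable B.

Angles from the horizontal: cable A is 90° − 16.2° = 73.8°, cable B is 90° − 69° = 21°.
Weight W = 56 × 9.8 = 548.8 N acts straight down.
Horizontal: T_A cos 73.8° = T_B cos 21°  →  T_A = 3.346 T_B.
Vertical: T_A sin 73.8° + T_B sin 21° = 548.8.
Substituting the horizontal relation into the vertical equation gives 3.572 T_B = 548.8, so T_B = 153.6 N.

T_B ≈ 154 N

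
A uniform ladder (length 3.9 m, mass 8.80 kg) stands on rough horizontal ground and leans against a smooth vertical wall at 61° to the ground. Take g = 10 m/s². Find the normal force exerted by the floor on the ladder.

N_floor ≈ 88 N

ΣF_y = 0: N_floor = 8.80×10 = 88 N.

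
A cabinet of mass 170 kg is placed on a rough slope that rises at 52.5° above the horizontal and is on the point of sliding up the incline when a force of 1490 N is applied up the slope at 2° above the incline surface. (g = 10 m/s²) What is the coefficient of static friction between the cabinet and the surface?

On the verge of sliding up the incline, friction is at its maximum μN and acts down the slope.
Perpendicular to incline: N = W cos 52.5° − P sin 2° = 1035 − 52 = 982.9 N.
Along incline: P cos 2° − μN = W sin 52.5° → μ = −(W sin 52.5° − P cos 2°) / N = 0.1428.

μ ≈ 0.143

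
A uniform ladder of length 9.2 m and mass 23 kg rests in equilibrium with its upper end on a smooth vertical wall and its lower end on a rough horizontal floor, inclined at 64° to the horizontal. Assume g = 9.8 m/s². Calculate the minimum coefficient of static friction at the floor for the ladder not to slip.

μ_min ≈ 0.244

ΣF_y = 0: N_floor = 23×9.8 = 225.4 N.
Torques about the foot: N_wall · 9.2 sin 64° = 23×9.8×4.6 cos 64° → N_wall = 54.967 N.
ΣF_x = 0: f_floor = N_wall = 54.967 N.
μ_min = f_floor / N_floor = 54.967 / 225.4 = 0.2439.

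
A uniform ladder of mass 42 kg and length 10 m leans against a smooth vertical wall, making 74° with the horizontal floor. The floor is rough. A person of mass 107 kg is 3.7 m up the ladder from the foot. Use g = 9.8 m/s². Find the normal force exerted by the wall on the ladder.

N_wall ≈ 170 N

Torques about the foot: N_wall · 10 sin 74° = 42×9.8×5 cos 74° + 107×9.8×3.7 cos 74° → N_wall = 170.26 N.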